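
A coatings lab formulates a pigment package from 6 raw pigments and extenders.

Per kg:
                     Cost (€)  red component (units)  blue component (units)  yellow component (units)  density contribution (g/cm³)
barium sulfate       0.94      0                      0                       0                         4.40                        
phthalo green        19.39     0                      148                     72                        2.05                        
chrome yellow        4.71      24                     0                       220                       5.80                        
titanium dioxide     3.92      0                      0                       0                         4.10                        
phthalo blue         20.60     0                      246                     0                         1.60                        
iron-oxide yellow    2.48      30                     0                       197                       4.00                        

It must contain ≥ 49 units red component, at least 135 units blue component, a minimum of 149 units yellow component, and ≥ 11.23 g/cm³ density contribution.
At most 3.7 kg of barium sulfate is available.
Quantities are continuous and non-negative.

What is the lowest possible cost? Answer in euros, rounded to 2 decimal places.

Let x1 = kg of barium sulfate, x2 = kg of phthalo green, x3 = kg of chrome yellow, x4 = kg of titanium dioxide, x5 = kg of phthalo blue, x6 = kg of iron-oxide yellow.
Minimize 0.94x1 + 19.39x2 + 4.71x3 + 3.92x4 + 20.6x5 + 2.48x6 subject to:
  24x3 + 30x6 ≥ 49   (red component)
  148x2 + 246x5 ≥ 135   (blue component)
  72x2 + 220x3 + 197x6 ≥ 149   (yellow component)
  4.4x1 + 2.05x2 + 5.8x3 + 4.1x4 + 1.6x5 + 4x6 ≥ 11.23   (density contribution)
  x1 ≤ 3.7
  x1, x2, x3, x4, x5, x6 ≥ 0.
The optimal basis is {barium sulfate, phthalo blue, iron-oxide yellow}; phthalo green, chrome yellow, titanium dioxide drop out. Binding constraints: red component, blue component, density contribution.
That vertex is x1 = 0.8679, x5 = 0.5488, x6 = 1.633.
Objective = 0.94·0.8679 + 20.6·0.5488 + 2.48·1.633 = 16.1709.

€16.17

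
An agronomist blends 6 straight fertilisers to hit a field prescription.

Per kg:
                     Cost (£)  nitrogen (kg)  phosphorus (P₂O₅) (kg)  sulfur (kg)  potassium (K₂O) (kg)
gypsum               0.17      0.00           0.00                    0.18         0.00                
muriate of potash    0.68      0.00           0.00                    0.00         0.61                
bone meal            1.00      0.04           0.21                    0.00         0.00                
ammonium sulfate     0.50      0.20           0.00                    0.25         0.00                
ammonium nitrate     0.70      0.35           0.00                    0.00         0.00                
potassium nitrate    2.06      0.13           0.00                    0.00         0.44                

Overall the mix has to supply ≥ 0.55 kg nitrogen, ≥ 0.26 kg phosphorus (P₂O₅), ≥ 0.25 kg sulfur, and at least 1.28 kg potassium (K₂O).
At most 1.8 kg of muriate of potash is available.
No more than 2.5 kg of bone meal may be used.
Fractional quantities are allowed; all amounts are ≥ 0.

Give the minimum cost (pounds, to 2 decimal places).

£4.31

This is a linear program. Let x1 = kg of gypsum, x2 = kg of muriate of potash, x3 = kg of bone meal, x4 = kg of ammonium sulfate, x5 = kg of ammonium nitrate, x6 = kg of potassium nitrate.
Minimize 0.17x1 + 0.68x2 + 1x3 + 0.5x4 + 0.7x5 + 2.06x6 with:
  0.04x3 + 0.2x4 + 0.35x5 + 0.13x6 ≥ 0.55   (nitrogen)
  0.21x3 ≥ 0.26   (phosphorus (P₂O₅))
  0.18x1 + 0.25x4 ≥ 0.25   (sulfur)
  0.61x2 + 0.44x6 ≥ 1.28   (potassium (K₂O))
  x2 ≤ 1.8
  x3 ≤ 2.5
  x1, x2, x3, x4, x5, x6 ≥ 0.
At the optimum only muriate of potash, bone meal, ammonium sulfate, ammonium nitrate, potassium nitrate are positive (gypsum = 0). There the nitrogen, phosphorus (P₂O₅), sulfur, potassium (K₂O), the muriate of potash cap constraints are tight.
Optimal quantities: muriate of potash = 1.8 kg, bone meal = 1.238 kg, ammonium sulfate = 1 kg, ammonium nitrate = 0.7049 kg, potassium nitrate = 0.4136 kg.
Cost = 0.68·1.8 + 1·1.238 + 0.5·1 + 0.7·0.7049 + 2.06·0.4136 = 4.3074.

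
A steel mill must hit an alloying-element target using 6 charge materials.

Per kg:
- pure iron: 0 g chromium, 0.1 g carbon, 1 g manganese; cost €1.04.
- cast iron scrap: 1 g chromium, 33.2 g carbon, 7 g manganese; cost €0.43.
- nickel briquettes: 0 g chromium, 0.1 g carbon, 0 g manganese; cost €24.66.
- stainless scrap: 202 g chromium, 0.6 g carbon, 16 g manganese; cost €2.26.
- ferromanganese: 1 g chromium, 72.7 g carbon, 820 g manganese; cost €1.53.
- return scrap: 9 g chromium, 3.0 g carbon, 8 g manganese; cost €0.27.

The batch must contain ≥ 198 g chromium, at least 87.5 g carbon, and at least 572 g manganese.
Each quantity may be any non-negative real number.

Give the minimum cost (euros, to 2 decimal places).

This is a linear program. Let x1 = kg of pure iron, x2 = kg of cast iron scrap, x3 = kg of nickel briquettes, x4 = kg of stainless scrap, x5 = kg of ferromanganese, x6 = kg of return scrap.
Minimize 1.04x1 + 0.43x2 + 24.66x3 + 2.26x4 + 1.53x5 + 0.27x6 subject to:
  1x2 + 202x4 + 1x5 + 9x6 ≥ 198   (chromium)
  0.1x1 + 33.2x2 + 0.1x3 + 0.6x4 + 72.7x5 + 3x6 ≥ 87.5   (carbon)
  1x1 + 7x2 + 16x4 + 820x5 + 8x6 ≥ 572   (manganese)
  x1, x2, x3, x4, x5, x6 ≥ 0.
At the optimum only cast iron scrap, stainless scrap, ferromanganese are positive (pure iron, nickel briquettes, return scrap = 0). Binding constraints: chromium, carbon, manganese.
So cast iron scrap = 1.154 kg, stainless scrap = 0.9712 kg, ferromanganese = 0.6688 kg.
Objective = 0.43·1.154 + 2.26·0.9712 + 1.53·0.6688 = 3.7144.

€3.71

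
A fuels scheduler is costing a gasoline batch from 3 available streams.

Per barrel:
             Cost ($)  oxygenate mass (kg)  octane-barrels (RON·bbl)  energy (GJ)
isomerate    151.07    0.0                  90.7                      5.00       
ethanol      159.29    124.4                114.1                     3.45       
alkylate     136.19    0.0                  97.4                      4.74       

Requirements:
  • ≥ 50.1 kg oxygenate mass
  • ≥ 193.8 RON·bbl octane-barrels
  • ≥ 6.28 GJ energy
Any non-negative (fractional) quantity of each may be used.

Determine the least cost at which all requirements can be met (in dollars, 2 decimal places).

$270.61

This is a linear program. Let x1 = barrels of isomerate, x2 = barrels of ethanol, x3 = barrels of alkylate.
min 151.07x1 + 159.29x2 + 136.19x3 with:
  124.4x2 ≥ 50.1   (oxygenate mass)
  90.7x1 + 114.1x2 + 97.4x3 ≥ 193.8   (octane-barrels)
  5x1 + 3.45x2 + 4.74x3 ≥ 6.28   (energy)
  x1, x2, x3 ≥ 0.
At the optimum only ethanol, alkylate are positive (isomerate = 0). The octane-barrels and energy requirements are met with equality.
That vertex is x2 = 1.4987, x3 = 0.23407.
Cost = 159.29·1.4987 + 136.19·0.23407 = 270.6059.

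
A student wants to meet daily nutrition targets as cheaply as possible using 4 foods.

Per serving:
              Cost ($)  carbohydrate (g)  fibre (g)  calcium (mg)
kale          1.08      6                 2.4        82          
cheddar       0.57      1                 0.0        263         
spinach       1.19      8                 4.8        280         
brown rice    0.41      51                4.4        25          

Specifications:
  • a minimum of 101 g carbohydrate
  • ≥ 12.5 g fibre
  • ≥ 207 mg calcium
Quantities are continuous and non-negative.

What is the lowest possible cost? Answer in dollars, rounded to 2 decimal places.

$1.46

Set it up as a linear program. Let x1 = servings of kale, x2 = servings of cheddar, x3 = servings of spinach, x4 = servings of brown rice.
Minimize 1.08x1 + 0.57x2 + 1.19x3 + 0.41x4 with:
  6x1 + 1x2 + 8x3 + 51x4 ≥ 101   (carbohydrate)
  2.4x1 + 4.8x3 + 4.4x4 ≥ 12.5   (fibre)
  82x1 + 263x2 + 280x3 + 25x4 ≥ 207   (calcium)
  x1, x2, x3, x4 ≥ 0.
The optimal basis is {cheddar, brown rice}; kale, spinach drop out. The fibre and calcium requirements are met with equality.
That vertex is x2 = 0.517, x4 = 2.841.
Total cost: 0.57·0.517 + 0.41·2.841 = 1.4595.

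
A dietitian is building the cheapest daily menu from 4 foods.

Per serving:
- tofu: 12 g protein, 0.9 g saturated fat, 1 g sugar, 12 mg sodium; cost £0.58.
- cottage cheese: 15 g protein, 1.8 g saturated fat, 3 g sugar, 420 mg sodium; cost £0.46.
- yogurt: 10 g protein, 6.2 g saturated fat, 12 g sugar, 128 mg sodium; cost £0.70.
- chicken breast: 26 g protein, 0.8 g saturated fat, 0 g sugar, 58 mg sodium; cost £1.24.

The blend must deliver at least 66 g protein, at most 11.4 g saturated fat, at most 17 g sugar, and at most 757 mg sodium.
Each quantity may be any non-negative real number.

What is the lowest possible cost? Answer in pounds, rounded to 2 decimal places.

This is a linear program. Let x1 = servings of tofu, x2 = servings of cottage cheese, x3 = servings of yogurt, x4 = servings of chicken breast.
Minimise 0.58x1 + 0.46x2 + 0.7x3 + 1.24x4 subject to:
  12x1 + 15x2 + 10x3 + 26x4 ≥ 66   (protein)
  0.9x1 + 1.8x2 + 6.2x3 + 0.8x4 ≤ 11.4   (saturated fat)
  1x1 + 3x2 + 12x3 ≤ 17   (sugar)
  12x1 + 420x2 + 128x3 + 58x4 ≤ 757   (sodium)
  x1, x2, x3, x4 ≥ 0.
The cheapest feasible vertex uses only tofu, cottage cheese; yogurt, chicken breast are not used. Binding constraints: protein and sodium.
Optimal quantities: tofu = 3.367 servings, cottage cheese = 1.706 servings.
Objective = 0.58·3.367 + 0.46·1.706 = 2.7376.

£2.74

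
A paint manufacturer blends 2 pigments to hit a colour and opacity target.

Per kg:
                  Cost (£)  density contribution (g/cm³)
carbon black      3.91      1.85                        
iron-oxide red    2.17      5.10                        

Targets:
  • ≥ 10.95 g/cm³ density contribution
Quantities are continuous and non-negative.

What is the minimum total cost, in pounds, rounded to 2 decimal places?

Set it up as a linear program. Let x1 = kg of carbon black, x2 = kg of iron-oxide red.
Minimise 3.91x1 + 2.17x2 with:
  1.85x1 + 5.1x2 ≥ 10.95   (density contribution)
  x1, x2 ≥ 0.
At the optimum only iron-oxide red is positive (carbon black = 0). There the density contribution constraint is tight.
That vertex is x2 = 2.147.
Total cost: 2.17·2.147 = 4.6590.

£4.66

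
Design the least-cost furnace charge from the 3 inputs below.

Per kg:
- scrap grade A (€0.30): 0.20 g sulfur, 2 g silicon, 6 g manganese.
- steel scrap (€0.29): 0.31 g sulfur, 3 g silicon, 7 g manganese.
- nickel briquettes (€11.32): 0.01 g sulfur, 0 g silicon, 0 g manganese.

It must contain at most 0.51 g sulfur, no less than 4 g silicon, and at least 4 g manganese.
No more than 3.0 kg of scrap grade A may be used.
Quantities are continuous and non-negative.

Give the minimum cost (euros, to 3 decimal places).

€0.387

This is a linear program. Let x1 = kg of scrap grade A, x2 = kg of steel scrap, x3 = kg of nickel briquettes.
Minimize 0.3x1 + 0.29x2 + 11.32x3 s.t.:
  0.2x1 + 0.31x2 + 0.01x3 ≤ 0.51   (sulfur)
  2x1 + 3x2 ≥ 4   (silicon)
  6x1 + 7x2 ≥ 4   (manganese)
  x1 ≤ 3
  x1, x2, x3 ≥ 0.
The cheapest feasible vertex uses only steel scrap; scrap grade A, nickel briquettes are not used. Binding constraint: silicon.
Solving gives x2 = 1.333.
Total cost: 0.29·1.333 = 0.38657.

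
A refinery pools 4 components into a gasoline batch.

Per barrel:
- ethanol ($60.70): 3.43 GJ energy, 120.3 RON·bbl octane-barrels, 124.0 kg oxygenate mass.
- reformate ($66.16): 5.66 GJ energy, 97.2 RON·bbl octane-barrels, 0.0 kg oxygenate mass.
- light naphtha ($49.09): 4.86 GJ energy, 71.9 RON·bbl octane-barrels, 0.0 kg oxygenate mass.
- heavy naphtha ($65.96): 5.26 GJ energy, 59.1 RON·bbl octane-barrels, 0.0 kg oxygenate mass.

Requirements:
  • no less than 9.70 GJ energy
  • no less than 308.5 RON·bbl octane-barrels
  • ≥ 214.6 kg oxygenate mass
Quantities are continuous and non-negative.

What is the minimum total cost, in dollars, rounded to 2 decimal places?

Let x1 = barrels of ethanol, x2 = barrels of reformate, x3 = barrels of light naphtha, x4 = barrels of heavy naphtha.
Minimise 60.7x1 + 66.16x2 + 49.09x3 + 65.96x4 with:
  3.43x1 + 5.66x2 + 4.86x3 + 5.26x4 ≥ 9.7   (energy)
  120.3x1 + 97.2x2 + 71.9x3 + 59.1x4 ≥ 308.5   (octane-barrels)
  124x1 ≥ 214.6   (oxygenate mass)
  x1, x2, x3, x4 ≥ 0.
The minimum-cost mix takes nothing from reformate, heavy naphtha — only ethanol, light naphtha. Binding constraints: energy and octane-barrels.
Solving gives x1 = 2.3721, x3 = 0.32172.
Hence cost = 60.7·2.3721 + 49.09·0.32172 = $159.7797.

$159.78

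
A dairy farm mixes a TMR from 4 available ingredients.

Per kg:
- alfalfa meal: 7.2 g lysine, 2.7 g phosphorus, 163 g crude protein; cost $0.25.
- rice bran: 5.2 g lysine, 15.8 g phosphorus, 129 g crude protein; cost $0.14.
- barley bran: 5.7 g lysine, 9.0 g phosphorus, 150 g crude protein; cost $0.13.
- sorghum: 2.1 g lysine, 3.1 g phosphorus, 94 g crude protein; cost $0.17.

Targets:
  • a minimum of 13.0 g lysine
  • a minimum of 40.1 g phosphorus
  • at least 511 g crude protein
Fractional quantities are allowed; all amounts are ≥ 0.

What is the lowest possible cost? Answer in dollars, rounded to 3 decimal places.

$0.476

Let x1 = kg of alfalfa meal, x2 = kg of rice bran, x3 = kg of barley bran, x4 = kg of sorghum.
Minimize 0.25x1 + 0.14x2 + 0.13x3 + 0.17x4 subject to:
  7.2x1 + 5.2x2 + 5.7x3 + 2.1x4 ≥ 13   (lysine)
  2.7x1 + 15.8x2 + 9x3 + 3.1x4 ≥ 40.1   (phosphorus)
  163x1 + 129x2 + 150x3 + 94x4 ≥ 511   (crude protein)
  x1, x2, x3, x4 ≥ 0.
The optimal basis is {rice bran, barley bran}; alfalfa meal, sorghum drop out. There the phosphorus and crude protein constraints are tight.
That vertex is x2 = 1.171, x3 = 2.399.
Total cost: 0.14·1.171 + 0.13·2.399 = 0.47581.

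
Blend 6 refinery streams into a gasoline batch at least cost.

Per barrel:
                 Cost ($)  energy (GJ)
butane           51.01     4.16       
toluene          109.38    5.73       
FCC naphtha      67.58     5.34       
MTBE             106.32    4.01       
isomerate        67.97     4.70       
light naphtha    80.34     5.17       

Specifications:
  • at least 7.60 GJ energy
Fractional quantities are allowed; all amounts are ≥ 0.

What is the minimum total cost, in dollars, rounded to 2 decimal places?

This is a linear program. Let x1 = barrels of butane, x2 = barrels of toluene, x3 = barrels of FCC naphtha, x4 = barrels of MTBE, x5 = barrels of isomerate, x6 = barrels of light naphtha.
Minimise 51.01x1 + 109.38x2 + 67.58x3 + 106.32x4 + 67.97x5 + 80.34x6 subject to:
  4.16x1 + 5.73x2 + 5.34x3 + 4.01x4 + 4.7x5 + 5.17x6 ≥ 7.6   (energy)
  x1, x2, x3, x4, x5, x6 ≥ 0.
The minimum-cost mix takes nothing from toluene, FCC naphtha, MTBE, isomerate, light naphtha — only butane. The energy requirement is met with equality.
Solving gives x1 = 1.8269.
Hence cost = 51.01·1.8269 = $93.1902.

$93.19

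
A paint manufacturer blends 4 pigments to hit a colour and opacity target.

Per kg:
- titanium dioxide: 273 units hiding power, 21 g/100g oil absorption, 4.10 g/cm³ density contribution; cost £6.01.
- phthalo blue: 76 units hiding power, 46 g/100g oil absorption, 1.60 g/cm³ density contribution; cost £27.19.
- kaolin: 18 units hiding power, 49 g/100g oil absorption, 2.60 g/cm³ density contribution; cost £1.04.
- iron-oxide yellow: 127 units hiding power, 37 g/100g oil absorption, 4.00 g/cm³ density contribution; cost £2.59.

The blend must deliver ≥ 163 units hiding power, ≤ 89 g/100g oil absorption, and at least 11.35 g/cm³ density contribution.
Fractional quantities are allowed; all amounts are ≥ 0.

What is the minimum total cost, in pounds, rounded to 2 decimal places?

£10.52

Let x1 = kg of titanium dioxide, x2 = kg of phthalo blue, x3 = kg of kaolin, x4 = kg of iron-oxide yellow.
Minimize 6.01x1 + 27.19x2 + 1.04x3 + 2.59x4 s.t.:
  273x1 + 76x2 + 18x3 + 127x4 ≥ 163   (hiding power)
  21x1 + 46x2 + 49x3 + 37x4 ≤ 89   (oil absorption)
  4.1x1 + 1.6x2 + 2.6x3 + 4x4 ≥ 11.35   (density contribution)
  x1, x2, x3, x4 ≥ 0.
The cheapest feasible vertex uses only titanium dioxide, iron-oxide yellow; phthalo blue, kaolin are not used. Binding constraints: oil absorption and density contribution.
Optimal quantities: titanium dioxide = 0.9446 kg, iron-oxide yellow = 1.869 kg.
Cost = 6.01·0.9446 + 2.59·1.869 = 10.5178.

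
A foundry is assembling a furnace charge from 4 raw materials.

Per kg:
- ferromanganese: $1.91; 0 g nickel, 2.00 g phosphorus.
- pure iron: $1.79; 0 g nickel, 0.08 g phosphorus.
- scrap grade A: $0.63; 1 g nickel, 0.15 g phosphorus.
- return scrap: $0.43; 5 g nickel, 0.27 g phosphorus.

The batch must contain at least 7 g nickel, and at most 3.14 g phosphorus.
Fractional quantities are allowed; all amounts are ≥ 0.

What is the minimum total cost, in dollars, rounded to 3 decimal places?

$0.602

Let x1 = kg of ferromanganese, x2 = kg of pure iron, x3 = kg of scrap grade A, x4 = kg of return scrap.
Minimise 1.91x1 + 1.79x2 + 0.63x3 + 0.43x4 s.t.:
  1x3 + 5x4 ≥ 7   (nickel)
  2x1 + 0.08x2 + 0.15x3 + 0.27x4 ≤ 3.14   (phosphorus)
  x1, x2, x3, x4 ≥ 0.
The optimal basis is {return scrap}; ferromanganese, pure iron, scrap grade A drop out. There the nickel constraint is tight.
Optimal quantities: return scrap = 1.4 kg.
Hence cost = 0.43·1.4 = $0.60200.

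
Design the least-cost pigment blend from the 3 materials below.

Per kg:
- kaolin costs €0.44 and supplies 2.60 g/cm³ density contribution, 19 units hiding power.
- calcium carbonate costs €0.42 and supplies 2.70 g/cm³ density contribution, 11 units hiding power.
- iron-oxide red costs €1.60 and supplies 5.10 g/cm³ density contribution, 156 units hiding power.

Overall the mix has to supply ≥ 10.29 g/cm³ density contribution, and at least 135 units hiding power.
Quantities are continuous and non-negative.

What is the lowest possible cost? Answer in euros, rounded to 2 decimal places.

Let x1 = kg of kaolin, x2 = kg of calcium carbonate, x3 = kg of iron-oxide red.
min 0.44x1 + 0.42x2 + 1.6x3 s.t.:
  2.6x1 + 2.7x2 + 5.1x3 ≥ 10.29   (density contribution)
  19x1 + 11x2 + 156x3 ≥ 135   (hiding power)
  x1, x2, x3 ≥ 0.
The optimal basis is {kaolin, iron-oxide red}; calcium carbonate drops out. Binding constraints: density contribution and hiding power.
Optimal quantities: kaolin = 2.97 kg, iron-oxide red = 0.5037 kg.
Objective = 0.44·2.97 + 1.6·0.5037 = 2.1127.

€2.11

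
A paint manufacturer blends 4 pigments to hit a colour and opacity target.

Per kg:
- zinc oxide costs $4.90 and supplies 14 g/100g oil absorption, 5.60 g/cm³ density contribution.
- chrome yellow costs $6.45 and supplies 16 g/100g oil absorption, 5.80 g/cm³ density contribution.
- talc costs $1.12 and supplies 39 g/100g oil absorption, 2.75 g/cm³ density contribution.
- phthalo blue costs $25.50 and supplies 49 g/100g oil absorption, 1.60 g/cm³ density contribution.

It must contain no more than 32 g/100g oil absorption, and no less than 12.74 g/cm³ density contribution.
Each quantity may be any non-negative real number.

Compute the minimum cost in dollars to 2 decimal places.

Set it up as a linear program. Let x1 = kg of zinc oxide, x2 = kg of chrome yellow, x3 = kg of talc, x4 = kg of phthalo blue.
Minimize 4.9x1 + 6.45x2 + 1.12x3 + 25.5x4 with:
  14x1 + 16x2 + 39x3 + 49x4 ≤ 32   (oil absorption)
  5.6x1 + 5.8x2 + 2.75x3 + 1.6x4 ≥ 12.74   (density contribution)
  x1, x2, x3, x4 ≥ 0.
The optimal basis is {zinc oxide, talc}; chrome yellow, phthalo blue drop out. There the oil absorption and density contribution constraints are tight.
That vertex is x1 = 2.273, x3 = 0.004669.
Total cost: 4.9·2.273 + 1.12·0.004669 = 11.1429.

$11.14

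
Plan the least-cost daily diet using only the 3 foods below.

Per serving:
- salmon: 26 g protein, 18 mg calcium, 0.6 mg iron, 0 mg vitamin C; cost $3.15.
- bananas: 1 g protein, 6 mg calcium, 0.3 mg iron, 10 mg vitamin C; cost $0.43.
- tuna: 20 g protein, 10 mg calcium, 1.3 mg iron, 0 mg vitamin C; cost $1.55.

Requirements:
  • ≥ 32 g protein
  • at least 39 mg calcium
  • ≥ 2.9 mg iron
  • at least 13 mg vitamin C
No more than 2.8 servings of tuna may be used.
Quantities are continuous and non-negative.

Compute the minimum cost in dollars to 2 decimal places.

$3.95

Let x1 = servings of salmon, x2 = servings of bananas, x3 = servings of tuna.
Minimise 3.15x1 + 0.43x2 + 1.55x3 with:
  26x1 + 1x2 + 20x3 ≥ 32   (protein)
  18x1 + 6x2 + 10x3 ≥ 39   (calcium)
  0.6x1 + 0.3x2 + 1.3x3 ≥ 2.9   (iron)
  10x2 ≥ 13   (vitamin C)
  x3 ≤ 2.8
  x1, x2, x3 ≥ 0.
At the optimum only bananas, tuna are positive (salmon = 0). There the protein and calcium constraints are tight.
Optimal quantities: bananas = 4.182 servings, tuna = 1.391 servings.
Objective = 0.43·4.182 + 1.55·1.391 = 3.9543.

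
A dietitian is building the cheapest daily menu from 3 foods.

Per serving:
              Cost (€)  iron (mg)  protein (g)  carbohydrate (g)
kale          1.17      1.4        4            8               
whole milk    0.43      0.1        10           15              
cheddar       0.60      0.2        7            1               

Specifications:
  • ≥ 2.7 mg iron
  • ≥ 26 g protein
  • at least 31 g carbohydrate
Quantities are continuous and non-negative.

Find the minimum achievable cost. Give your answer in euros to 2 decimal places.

Let x1 = servings of kale, x2 = servings of whole milk, x3 = servings of cheddar.
Minimise 1.17x1 + 0.43x2 + 0.6x3 subject to:
  1.4x1 + 0.1x2 + 0.2x3 ≥ 2.7   (iron)
  4x1 + 10x2 + 7x3 ≥ 26   (protein)
  8x1 + 15x2 + 1x3 ≥ 31   (carbohydrate)
  x1, x2, x3 ≥ 0.
The optimal basis is {kale, whole milk}; cheddar drops out. There the iron and protein constraints are tight.
So kale = 1.794 servings, whole milk = 1.882 servings.
Objective = 1.17·1.794 + 0.43·1.882 = 2.9082.

€2.91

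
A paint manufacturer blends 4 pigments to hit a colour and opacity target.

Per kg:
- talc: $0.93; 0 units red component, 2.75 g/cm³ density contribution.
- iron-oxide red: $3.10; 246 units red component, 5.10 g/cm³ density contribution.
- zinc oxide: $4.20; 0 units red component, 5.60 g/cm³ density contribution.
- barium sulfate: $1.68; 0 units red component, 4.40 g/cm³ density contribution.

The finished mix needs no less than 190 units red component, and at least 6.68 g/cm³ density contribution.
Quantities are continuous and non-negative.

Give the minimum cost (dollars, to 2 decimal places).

Let x1 = kg of talc, x2 = kg of iron-oxide red, x3 = kg of zinc oxide, x4 = kg of barium sulfate.
Minimise 0.93x1 + 3.1x2 + 4.2x3 + 1.68x4 with:
  246x2 ≥ 190   (red component)
  2.75x1 + 5.1x2 + 5.6x3 + 4.4x4 ≥ 6.68   (density contribution)
  x1, x2, x3, x4 ≥ 0.
The optimal basis is {talc, iron-oxide red}; zinc oxide, barium sulfate drop out. The red component and density contribution requirements are met with equality.
Solving gives x1 = 0.9967, x2 = 0.7724.
Cost = 0.93·0.9967 + 3.1·0.7724 = 3.3214.

$3.32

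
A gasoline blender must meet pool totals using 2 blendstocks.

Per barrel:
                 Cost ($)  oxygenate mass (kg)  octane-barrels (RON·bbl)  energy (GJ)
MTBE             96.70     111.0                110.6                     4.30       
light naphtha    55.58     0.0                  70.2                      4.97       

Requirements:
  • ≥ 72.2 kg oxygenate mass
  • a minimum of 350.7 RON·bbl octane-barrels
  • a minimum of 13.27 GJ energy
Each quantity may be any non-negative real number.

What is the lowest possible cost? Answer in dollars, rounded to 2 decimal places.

Let x1 = barrels of MTBE, x2 = barrels of light naphtha.
min 96.7x1 + 55.58x2 s.t.:
  111x1 ≥ 72.2   (oxygenate mass)
  110.6x1 + 70.2x2 ≥ 350.7   (octane-barrels)
  4.3x1 + 4.97x2 ≥ 13.27   (energy)
  x1, x2 ≥ 0.
Both inputs are positive at the optimum. There the oxygenate mass and octane-barrels constraints are tight.
Solving gives x1 = 0.65045, x2 = 3.9709.
Hence cost = 96.7·0.65045 + 55.58·3.9709 = $283.6011.

$283.60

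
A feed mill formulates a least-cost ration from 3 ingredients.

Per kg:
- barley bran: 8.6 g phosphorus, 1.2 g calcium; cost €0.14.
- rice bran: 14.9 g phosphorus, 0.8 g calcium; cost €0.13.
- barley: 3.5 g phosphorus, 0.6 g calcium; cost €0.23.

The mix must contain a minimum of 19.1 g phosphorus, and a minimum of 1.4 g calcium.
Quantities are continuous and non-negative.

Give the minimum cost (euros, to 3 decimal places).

€0.200

Set it up as a linear program. Let x1 = kg of barley bran, x2 = kg of rice bran, x3 = kg of barley.
min 0.14x1 + 0.13x2 + 0.23x3 s.t.:
  8.6x1 + 14.9x2 + 3.5x3 ≥ 19.1   (phosphorus)
  1.2x1 + 0.8x2 + 0.6x3 ≥ 1.4   (calcium)
  x1, x2, x3 ≥ 0.
The cheapest feasible vertex uses only barley bran, rice bran; barley is not used. The phosphorus and calcium requirements are met with equality.
That vertex is x1 = 0.5073, x2 = 0.9891.
Cost = 0.14·0.5073 + 0.13·0.9891 = 0.19961.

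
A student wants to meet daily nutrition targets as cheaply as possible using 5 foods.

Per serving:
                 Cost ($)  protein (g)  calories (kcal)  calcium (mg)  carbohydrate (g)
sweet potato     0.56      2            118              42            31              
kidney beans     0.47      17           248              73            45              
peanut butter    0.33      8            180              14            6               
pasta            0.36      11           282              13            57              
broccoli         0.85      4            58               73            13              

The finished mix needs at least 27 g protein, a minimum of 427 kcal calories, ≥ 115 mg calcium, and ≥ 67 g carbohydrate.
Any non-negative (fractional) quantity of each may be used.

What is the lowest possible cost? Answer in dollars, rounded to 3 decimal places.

Let x1 = servings of sweet potato, x2 = servings of kidney beans, x3 = servings of peanut butter, x4 = servings of pasta, x5 = servings of broccoli.
Minimize 0.56x1 + 0.47x2 + 0.33x3 + 0.36x4 + 0.85x5 subject to:
  2x1 + 17x2 + 8x3 + 11x4 + 4x5 ≥ 27   (protein)
  118x1 + 248x2 + 180x3 + 282x4 + 58x5 ≥ 427   (calories)
  42x1 + 73x2 + 14x3 + 13x4 + 73x5 ≥ 115   (calcium)
  31x1 + 45x2 + 6x3 + 57x4 + 13x5 ≥ 67   (carbohydrate)
  x1, x2, x3, x4, x5 ≥ 0.
The cheapest feasible vertex uses only kidney beans, pasta; sweet potato, peanut butter, broccoli are not used. Binding constraints: calories and calcium.
So kidney beans = 1.548 servings, pasta = 0.1527 servings.
Objective = 0.47·1.548 + 0.36·0.1527 = 0.78253.

$0.783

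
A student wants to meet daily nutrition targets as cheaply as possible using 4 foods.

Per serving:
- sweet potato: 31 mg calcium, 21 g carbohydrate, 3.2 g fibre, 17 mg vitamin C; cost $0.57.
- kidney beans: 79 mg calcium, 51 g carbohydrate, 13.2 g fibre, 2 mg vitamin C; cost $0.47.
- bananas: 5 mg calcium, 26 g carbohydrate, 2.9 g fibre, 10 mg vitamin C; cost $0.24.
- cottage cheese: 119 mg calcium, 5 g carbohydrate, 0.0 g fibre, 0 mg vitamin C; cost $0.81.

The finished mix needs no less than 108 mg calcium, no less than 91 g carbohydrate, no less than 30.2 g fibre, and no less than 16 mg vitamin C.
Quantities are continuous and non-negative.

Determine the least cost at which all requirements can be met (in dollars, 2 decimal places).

$1.24

Treat it as an LP. Let x1 = servings of sweet potato, x2 = servings of kidney beans, x3 = servings of bananas, x4 = servings of cottage cheese.
Minimize 0.57x1 + 0.47x2 + 0.24x3 + 0.81x4 s.t.:
  31x1 + 79x2 + 5x3 + 119x4 ≥ 108   (calcium)
  21x1 + 51x2 + 26x3 + 5x4 ≥ 91   (carbohydrate)
  3.2x1 + 13.2x2 + 2.9x3 ≥ 30.2   (fibre)
  17x1 + 2x2 + 10x3 ≥ 16   (vitamin C)
  x1, x2, x3, x4 ≥ 0.
At the optimum only kidney beans, bananas are positive (sweet potato, cottage cheese = 0). There the fibre and vitamin C constraints are tight.
That vertex is x2 = 2.025, x3 = 1.195.
Hence cost = 0.47·2.025 + 0.24·1.195 = $1.2386.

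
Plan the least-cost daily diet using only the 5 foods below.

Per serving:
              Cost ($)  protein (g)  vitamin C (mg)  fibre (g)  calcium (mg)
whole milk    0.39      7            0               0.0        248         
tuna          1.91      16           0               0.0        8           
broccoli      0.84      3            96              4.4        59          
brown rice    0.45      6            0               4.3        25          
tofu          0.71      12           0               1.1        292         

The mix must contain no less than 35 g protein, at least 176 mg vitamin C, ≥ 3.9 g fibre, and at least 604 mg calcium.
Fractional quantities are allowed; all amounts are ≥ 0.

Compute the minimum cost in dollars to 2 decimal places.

This is a linear program. Let x1 = servings of whole milk, x2 = servings of tuna, x3 = servings of broccoli, x4 = servings of brown rice, x5 = servings of tofu.
Minimise 0.39x1 + 1.91x2 + 0.84x3 + 0.45x4 + 0.71x5 s.t.:
  7x1 + 16x2 + 3x3 + 6x4 + 12x5 ≥ 35   (protein)
  96x3 ≥ 176   (vitamin C)
  4.4x3 + 4.3x4 + 1.1x5 ≥ 3.9   (fibre)
  248x1 + 8x2 + 59x3 + 25x4 + 292x5 ≥ 604   (calcium)
  x1, x2, x3, x4, x5 ≥ 0.
The minimum-cost mix takes nothing from tuna, brown rice, tofu — only whole milk, broccoli. There the protein and vitamin C constraints are tight.
So whole milk = 4.214 servings, broccoli = 1.833 servings.
Objective = 0.39·4.214 + 0.84·1.833 = 3.1832.

$3.18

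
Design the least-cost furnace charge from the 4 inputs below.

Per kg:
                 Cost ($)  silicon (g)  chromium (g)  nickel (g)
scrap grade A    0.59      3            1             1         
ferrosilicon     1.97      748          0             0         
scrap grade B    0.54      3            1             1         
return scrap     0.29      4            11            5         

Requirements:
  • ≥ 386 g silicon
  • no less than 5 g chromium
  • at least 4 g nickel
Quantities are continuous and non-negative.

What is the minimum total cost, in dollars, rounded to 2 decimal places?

$1.24

Set it up as a linear program. Let x1 = kg of scrap grade A, x2 = kg of ferrosilicon, x3 = kg of scrap grade B, x4 = kg of return scrap.
Minimize 0.59x1 + 1.97x2 + 0.54x3 + 0.29x4 s.t.:
  3x1 + 748x2 + 3x3 + 4x4 ≥ 386   (silicon)
  1x1 + 1x3 + 11x4 ≥ 5   (chromium)
  1x1 + 1x3 + 5x4 ≥ 4   (nickel)
  x1, x2, x3, x4 ≥ 0.
The cheapest feasible vertex uses only ferrosilicon, return scrap; scrap grade A, scrap grade B are not used. The silicon and nickel requirements are met with equality.
That vertex is x2 = 0.5118, x4 = 0.8.
Cost = 1.97·0.5118 + 0.29·0.8 = 1.2402.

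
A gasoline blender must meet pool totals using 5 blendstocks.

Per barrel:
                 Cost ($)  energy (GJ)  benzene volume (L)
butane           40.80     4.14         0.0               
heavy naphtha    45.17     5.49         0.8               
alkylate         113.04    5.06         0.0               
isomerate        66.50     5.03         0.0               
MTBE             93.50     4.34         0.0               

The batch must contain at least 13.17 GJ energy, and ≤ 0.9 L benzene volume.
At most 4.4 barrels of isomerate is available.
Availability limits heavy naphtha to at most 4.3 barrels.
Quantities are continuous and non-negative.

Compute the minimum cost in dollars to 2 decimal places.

$119.74

Set it up as a linear program. Let x1 = barrels of butane, x2 = barrels of heavy naphtha, x3 = barrels of alkylate, x4 = barrels of isomerate, x5 = barrels of MTBE.
Minimize 40.8x1 + 45.17x2 + 113.04x3 + 66.5x4 + 93.5x5 subject to:
  4.14x1 + 5.49x2 + 5.06x3 + 5.03x4 + 4.34x5 ≥ 13.17   (energy)
  0.8x2 ≤ 0.9   (benzene volume)
  x4 ≤ 4.4
  x2 ≤ 4.3
  x1, x2, x3, x4, x5 ≥ 0.
The minimum-cost mix takes nothing from alkylate, isomerate, MTBE — only butane, heavy naphtha. Binding constraints: energy and benzene volume.
That vertex is x1 = 1.6893, x2 = 1.125.
Cost = 40.8·1.6893 + 45.17·1.125 = 119.7397.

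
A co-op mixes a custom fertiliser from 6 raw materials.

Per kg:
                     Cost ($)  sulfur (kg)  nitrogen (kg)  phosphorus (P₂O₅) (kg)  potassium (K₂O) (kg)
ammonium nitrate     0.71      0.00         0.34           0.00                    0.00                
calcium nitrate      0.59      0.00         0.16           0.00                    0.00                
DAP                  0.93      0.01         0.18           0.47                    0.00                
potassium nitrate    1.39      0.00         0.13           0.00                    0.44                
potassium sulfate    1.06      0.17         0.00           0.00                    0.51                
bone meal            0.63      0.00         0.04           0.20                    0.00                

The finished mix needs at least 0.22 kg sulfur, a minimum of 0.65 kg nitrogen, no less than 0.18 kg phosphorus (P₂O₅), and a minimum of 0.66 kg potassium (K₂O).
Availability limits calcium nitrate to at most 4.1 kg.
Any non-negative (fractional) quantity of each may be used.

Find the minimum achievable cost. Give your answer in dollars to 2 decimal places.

$2.94

Let x1 = kg of ammonium nitrate, x2 = kg of calcium nitrate, x3 = kg of DAP, x4 = kg of potassium nitrate, x5 = kg of potassium sulfate, x6 = kg of bone meal.
Minimize 0.71x1 + 0.59x2 + 0.93x3 + 1.39x4 + 1.06x5 + 0.63x6 subject to:
  0.01x3 + 0.17x5 ≥ 0.22   (sulfur)
  0.34x1 + 0.16x2 + 0.18x3 + 0.13x4 + 0.04x6 ≥ 0.65   (nitrogen)
  0.47x3 + 0.2x6 ≥ 0.18   (phosphorus (P₂O₅))
  0.44x4 + 0.51x5 ≥ 0.66   (potassium (K₂O))
  x2 ≤ 4.1
  x1, x2, x3, x4, x5, x6 ≥ 0.
The minimum-cost mix takes nothing from calcium nitrate, potassium nitrate, bone meal — only ammonium nitrate, DAP, potassium sulfate. The nitrogen, phosphorus (P₂O₅), potassium (K₂O) requirements are met with equality.
So ammonium nitrate = 1.709 kg, DAP = 0.383 kg, potassium sulfate = 1.294 kg.
Objective = 0.71·1.709 + 0.93·0.383 + 1.06·1.294 = 2.9412.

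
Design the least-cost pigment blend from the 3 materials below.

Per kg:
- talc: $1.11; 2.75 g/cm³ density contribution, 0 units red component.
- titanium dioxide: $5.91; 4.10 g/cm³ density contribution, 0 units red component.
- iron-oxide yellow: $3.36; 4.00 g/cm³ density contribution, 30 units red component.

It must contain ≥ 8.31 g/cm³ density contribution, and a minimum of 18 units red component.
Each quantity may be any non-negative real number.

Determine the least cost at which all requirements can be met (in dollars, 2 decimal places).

$4.40

Treat it as an LP. Let x1 = kg of talc, x2 = kg of titanium dioxide, x3 = kg of iron-oxide yellow.
Minimize 1.11x1 + 5.91x2 + 3.36x3 with:
  2.75x1 + 4.1x2 + 4x3 ≥ 8.31   (density contribution)
  30x3 ≥ 18   (red component)
  x1, x2, x3 ≥ 0.
At the optimum only talc, iron-oxide yellow are positive (titanium dioxide = 0). The density contribution and red component requirements are met with equality.
That vertex is x1 = 2.149, x3 = 0.6.
Hence cost = 1.11·2.149 + 3.36·0.6 = $4.4014.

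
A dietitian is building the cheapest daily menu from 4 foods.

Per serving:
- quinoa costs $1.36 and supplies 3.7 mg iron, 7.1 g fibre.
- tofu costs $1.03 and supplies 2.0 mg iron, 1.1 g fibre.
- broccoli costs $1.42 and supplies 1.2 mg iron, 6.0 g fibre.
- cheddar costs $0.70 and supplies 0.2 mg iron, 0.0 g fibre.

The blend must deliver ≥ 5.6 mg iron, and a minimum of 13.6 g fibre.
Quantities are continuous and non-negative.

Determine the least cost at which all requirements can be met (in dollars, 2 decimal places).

This is a linear program. Let x1 = servings of quinoa, x2 = servings of tofu, x3 = servings of broccoli, x4 = servings of cheddar.
min 1.36x1 + 1.03x2 + 1.42x3 + 0.7x4 subject to:
  3.7x1 + 2x2 + 1.2x3 + 0.2x4 ≥ 5.6   (iron)
  7.1x1 + 1.1x2 + 6x3 ≥ 13.6   (fibre)
  x1, x2, x3, x4 ≥ 0.
The optimal basis is {quinoa}; tofu, broccoli, cheddar drop out. Binding constraint: fibre.
So quinoa = 1.9155 servings.
Cost = 1.36·1.9155 = 2.6051.

$2.61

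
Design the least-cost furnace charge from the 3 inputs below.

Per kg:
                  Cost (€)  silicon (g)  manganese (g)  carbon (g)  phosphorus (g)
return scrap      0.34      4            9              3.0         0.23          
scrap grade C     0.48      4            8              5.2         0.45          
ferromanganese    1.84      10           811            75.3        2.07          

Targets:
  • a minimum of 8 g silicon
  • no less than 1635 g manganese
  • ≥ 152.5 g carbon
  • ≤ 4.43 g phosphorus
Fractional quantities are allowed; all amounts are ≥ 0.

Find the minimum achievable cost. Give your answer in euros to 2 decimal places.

€3.73

Let x1 = kg of return scrap, x2 = kg of scrap grade C, x3 = kg of ferromanganese.
Minimise 0.34x1 + 0.48x2 + 1.84x3 s.t.:
  4x1 + 4x2 + 10x3 ≥ 8   (silicon)
  9x1 + 8x2 + 811x3 ≥ 1635   (manganese)
  3x1 + 5.2x2 + 75.3x3 ≥ 152.5   (carbon)
  0.23x1 + 0.45x2 + 2.07x3 ≤ 4.43   (phosphorus)
  x1, x2, x3 ≥ 0.
The cheapest feasible vertex uses only ferromanganese; return scrap, scrap grade C are not used. There the carbon constraint is tight.
That vertex is x3 = 2.025.
Cost = 1.84·2.025 = 3.7260.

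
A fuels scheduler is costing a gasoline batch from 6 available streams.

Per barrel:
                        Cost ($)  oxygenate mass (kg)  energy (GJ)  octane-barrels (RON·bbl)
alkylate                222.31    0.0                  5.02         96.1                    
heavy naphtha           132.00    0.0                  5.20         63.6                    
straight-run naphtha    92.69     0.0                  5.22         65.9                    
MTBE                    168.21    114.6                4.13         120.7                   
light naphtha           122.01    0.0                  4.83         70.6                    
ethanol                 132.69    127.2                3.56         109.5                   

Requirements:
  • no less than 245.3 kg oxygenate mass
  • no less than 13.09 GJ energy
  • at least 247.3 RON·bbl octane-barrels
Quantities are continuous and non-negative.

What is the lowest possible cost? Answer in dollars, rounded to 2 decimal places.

$366.42

Treat it as an LP. Let x1 = barrels of alkylate, x2 = barrels of heavy naphtha, x3 = barrels of straight-run naphtha, x4 = barrels of MTBE, x5 = barrels of light naphtha, x6 = barrels of ethanol.
min 222.31x1 + 132x2 + 92.69x3 + 168.21x4 + 122.01x5 + 132.69x6 subject to:
  114.6x4 + 127.2x6 ≥ 245.3   (oxygenate mass)
  5.02x1 + 5.2x2 + 5.22x3 + 4.13x4 + 4.83x5 + 3.56x6 ≥ 13.09   (energy)
  96.1x1 + 63.6x2 + 65.9x3 + 120.7x4 + 70.6x5 + 109.5x6 ≥ 247.3   (octane-barrels)
  x1, x2, x3, x4, x5, x6 ≥ 0.
The cheapest feasible vertex uses only straight-run naphtha, ethanol; alkylate, heavy naphtha, MTBE, light naphtha are not used. The oxygenate mass and energy requirements are met with equality.
Optimal quantities: straight-run naphtha = 1.19247 barrels, ethanol = 1.92846 barrels.
Hence cost = 92.69·1.19247 + 132.69·1.92846 = $366.4174.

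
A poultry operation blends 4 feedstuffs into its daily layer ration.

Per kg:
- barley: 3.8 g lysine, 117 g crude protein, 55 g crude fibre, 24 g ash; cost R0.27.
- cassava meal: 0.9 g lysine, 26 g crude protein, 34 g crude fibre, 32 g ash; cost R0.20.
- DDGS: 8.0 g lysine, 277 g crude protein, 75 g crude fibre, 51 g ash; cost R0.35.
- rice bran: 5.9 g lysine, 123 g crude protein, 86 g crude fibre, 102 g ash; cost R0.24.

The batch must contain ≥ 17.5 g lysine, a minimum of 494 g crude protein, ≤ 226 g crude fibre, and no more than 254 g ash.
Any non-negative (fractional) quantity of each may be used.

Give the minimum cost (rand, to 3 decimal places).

Let x1 = kg of barley, x2 = kg of cassava meal, x3 = kg of DDGS, x4 = kg of rice bran.
Minimise 0.27x1 + 0.2x2 + 0.35x3 + 0.24x4 s.t.:
  3.8x1 + 0.9x2 + 8x3 + 5.9x4 ≥ 17.5   (lysine)
  117x1 + 26x2 + 277x3 + 123x4 ≥ 494   (crude protein)
  55x1 + 34x2 + 75x3 + 86x4 ≤ 226   (crude fibre)
  24x1 + 32x2 + 51x3 + 102x4 ≤ 254   (ash)
  x1, x2, x3, x4 ≥ 0.
At the optimum only DDGS, rice bran are positive (barley, cassava meal = 0). Binding constraints: lysine and crude protein.
Optimal quantities: DDGS = 1.172 kg, rice bran = 1.377 kg.
Cost = 0.35·1.172 + 0.24·1.377 = 0.74068.

R0.741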